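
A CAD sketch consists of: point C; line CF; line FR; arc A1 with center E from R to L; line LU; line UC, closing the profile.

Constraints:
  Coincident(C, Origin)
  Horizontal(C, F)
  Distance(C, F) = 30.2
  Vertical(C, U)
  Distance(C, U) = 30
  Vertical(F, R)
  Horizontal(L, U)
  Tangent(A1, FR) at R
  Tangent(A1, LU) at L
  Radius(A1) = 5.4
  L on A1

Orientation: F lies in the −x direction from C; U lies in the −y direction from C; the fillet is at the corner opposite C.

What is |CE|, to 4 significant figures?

34.93

C is at the origin; C and F share the same y with |CF| = 30.2 and F on the −x side, so F = (-30.20, 0.000). CU is vertical with |CU| = 30.0 and U on the −y side, so U = (0.000, -30.00). The virtual corner opposite C is at (-30.20, -30.00). A1 meets FR tangentially, so ER is at right angles to FR and the tangent condition forces EL to be normal to LU, with radius 5.4, so the center E sits 5.4 in from both sides at E = (-24.80, -24.60). Then |CE| = |E − C| = 34.93.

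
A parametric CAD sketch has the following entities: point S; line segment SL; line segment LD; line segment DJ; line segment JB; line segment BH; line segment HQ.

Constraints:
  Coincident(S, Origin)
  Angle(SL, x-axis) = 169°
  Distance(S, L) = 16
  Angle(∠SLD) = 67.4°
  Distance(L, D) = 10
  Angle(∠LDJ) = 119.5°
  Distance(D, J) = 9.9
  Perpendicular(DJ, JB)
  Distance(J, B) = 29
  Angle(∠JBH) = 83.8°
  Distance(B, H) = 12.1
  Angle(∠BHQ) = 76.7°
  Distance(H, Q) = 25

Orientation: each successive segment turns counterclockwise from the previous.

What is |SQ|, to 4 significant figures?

8.046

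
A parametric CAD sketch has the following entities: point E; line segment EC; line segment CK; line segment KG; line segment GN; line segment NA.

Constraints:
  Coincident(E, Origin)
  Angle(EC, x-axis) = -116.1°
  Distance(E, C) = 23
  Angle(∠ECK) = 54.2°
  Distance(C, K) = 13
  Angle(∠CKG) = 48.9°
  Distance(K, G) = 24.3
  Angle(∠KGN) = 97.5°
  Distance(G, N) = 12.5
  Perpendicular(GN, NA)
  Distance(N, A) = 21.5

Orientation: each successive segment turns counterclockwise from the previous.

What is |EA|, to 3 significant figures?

29.3

∠KGN = 97.5° gives GN at -137° from the x-axis; with |GN| = 12.5, N = (-25.2, -11.7). The perpendicularity gives NA at right angles to GN, so NA runs at -46.7°; with |NA| = 21.5, A = (-10.5, -27.3). Then |EA| = |A − E| = 29.3.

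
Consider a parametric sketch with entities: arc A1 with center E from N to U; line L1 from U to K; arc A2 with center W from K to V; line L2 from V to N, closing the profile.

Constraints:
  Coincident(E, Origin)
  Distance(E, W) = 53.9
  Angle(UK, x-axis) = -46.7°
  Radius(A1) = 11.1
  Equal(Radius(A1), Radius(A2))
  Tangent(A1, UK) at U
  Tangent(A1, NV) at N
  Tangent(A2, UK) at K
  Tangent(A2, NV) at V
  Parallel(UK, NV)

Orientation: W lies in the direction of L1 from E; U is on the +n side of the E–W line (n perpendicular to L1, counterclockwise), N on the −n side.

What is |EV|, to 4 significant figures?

55.03

The slot axis is L1's direction at -46.7°, so u = (cos -46.7°, sin -46.7°) = (0.6858, -0.7278) and n = (−sin -46.7°, cos -46.7°) = (0.7278, 0.6858). E is at the origin and W lies 53.9 along u from E, so W = 53.9·u = (36.97, -39.23). Tangency of A1 to both parallel lines with radius 11.1 puts U and N at E ± 11.1·n: U = (8.078, 7.613), N = (-8.078, -7.613). Equal radii place K and V the same way about W: K = W + 11.1·n = (45.04, -31.61), V = W − 11.1·n = (28.89, -46.84). Then |EV| = |V − E| = 55.03.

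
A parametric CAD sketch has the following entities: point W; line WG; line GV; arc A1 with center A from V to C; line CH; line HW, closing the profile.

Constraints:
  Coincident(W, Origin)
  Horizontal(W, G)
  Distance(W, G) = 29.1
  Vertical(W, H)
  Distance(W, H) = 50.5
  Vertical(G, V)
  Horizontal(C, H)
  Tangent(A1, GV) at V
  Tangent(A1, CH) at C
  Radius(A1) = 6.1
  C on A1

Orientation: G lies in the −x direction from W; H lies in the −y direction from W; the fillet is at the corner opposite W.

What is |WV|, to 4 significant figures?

53.09

W is at the origin; WG is horizontal with |WG| = 29.1 and G on the −x side, so G = (-29.10, 0.000). W and H share the same x with |WH| = 50.5 and H on the −y side, so H = (0.000, -50.50). The virtual corner opposite W is at (-29.10, -50.50). Since A1 is tangent to GV there, AV ⟂ GV and the tangent condition forces AC to be normal to CH, with radius 6.1, so the center A sits 6.1 in from both sides at A = (-23.00, -44.40). That places the tangent points at V = (-29.10, -44.40) on GV and C = (-23.00, -50.50) on CH. Then |WV| = |V − W| = 53.09.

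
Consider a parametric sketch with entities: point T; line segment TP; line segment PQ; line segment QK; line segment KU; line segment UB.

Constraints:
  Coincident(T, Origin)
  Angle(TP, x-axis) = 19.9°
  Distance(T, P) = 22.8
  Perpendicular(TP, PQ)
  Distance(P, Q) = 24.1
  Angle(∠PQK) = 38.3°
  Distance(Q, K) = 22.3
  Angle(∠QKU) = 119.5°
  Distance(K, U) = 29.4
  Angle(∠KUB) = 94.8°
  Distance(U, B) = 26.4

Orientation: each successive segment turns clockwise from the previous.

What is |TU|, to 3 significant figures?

28.8

T is at the origin; TP runs at 19.9° with length 22.8, so P = (21.4, 7.76). The perpendicularity gives PQ at right angles to TP, so PQ runs at -70.1°; with |PQ| = 24.1, Q = (29.6, -14.9). ∠PQK = 38.3° gives QK at 148° from the x-axis; with |QK| = 22.3, K = (10.7, -3.15). ∠QKU = 119.5° gives KU at 87.7° from the x-axis; with |KU| = 29.4, U = (11.9, 26.2). Then |TU| = |U − T| = 28.8.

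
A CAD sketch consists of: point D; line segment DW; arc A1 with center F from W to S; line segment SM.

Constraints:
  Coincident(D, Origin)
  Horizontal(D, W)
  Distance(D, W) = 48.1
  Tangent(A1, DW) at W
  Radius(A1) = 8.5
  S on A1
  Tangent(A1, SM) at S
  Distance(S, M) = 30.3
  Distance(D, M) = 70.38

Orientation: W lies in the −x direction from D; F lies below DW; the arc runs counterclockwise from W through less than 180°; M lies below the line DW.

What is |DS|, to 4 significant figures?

57.09

Checks: |FS| = 8.500 ✓; ∠(FS, SM) = 90.00° ✓; |SM| = 30.30 ✓; |DM| = 70.38 ✓.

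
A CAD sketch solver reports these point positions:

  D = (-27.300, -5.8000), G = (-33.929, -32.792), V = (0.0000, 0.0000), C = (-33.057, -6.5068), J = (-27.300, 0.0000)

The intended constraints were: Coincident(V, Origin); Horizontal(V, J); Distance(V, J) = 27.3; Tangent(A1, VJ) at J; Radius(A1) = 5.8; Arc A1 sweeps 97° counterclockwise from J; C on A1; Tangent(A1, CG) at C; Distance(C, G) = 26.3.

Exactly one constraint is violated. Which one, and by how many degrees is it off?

Tangent(A1, CG) at C — off by 8.90°.

V = (0.00, 0.00) ✓; V.y = 0.00, J.y = 0.00 ✓; |VJ| = 27.30 ✓; ∠(DJ, JV) = 90.00° ✓; |DJ| = 5.800 ✓; bearing(D→C) − bearing(D→J) = 97.00° ✓; |DC| = 5.800 ✓; ∠(DC, CG) = 98.90° ✗; |CG| = 26.30 ✓.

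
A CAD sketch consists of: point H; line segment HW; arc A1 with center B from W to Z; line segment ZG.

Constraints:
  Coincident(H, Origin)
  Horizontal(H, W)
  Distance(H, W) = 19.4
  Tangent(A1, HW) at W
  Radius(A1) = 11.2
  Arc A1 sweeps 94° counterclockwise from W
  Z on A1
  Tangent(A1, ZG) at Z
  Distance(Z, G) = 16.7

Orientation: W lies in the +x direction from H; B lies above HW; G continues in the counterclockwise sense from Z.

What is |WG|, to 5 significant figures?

30.339

H is at the origin; HW is horizontal with |HW| = 19.4 and W on the +x side, so W = (19.400, 0.0000). Tangency of A1 to HW means the radius BW is perpendicular to HW, so B = W + (0, 11.2) = (19.400, 11.200). On A1, W sits at bearing -90° from B; a 94° counterclockwise sweep puts Z at bearing 4°, so Z = B + 11.2·(cos 4°, sin 4°) = (30.573, 11.981). Tangency of A1 to ZG means the radius BZ is perpendicular to ZG, so ZG runs along (−sin 4°, cos 4°); with |ZG| = 16.7, G = (29.408, 28.641). Then |WG| = |G − W| = 30.339.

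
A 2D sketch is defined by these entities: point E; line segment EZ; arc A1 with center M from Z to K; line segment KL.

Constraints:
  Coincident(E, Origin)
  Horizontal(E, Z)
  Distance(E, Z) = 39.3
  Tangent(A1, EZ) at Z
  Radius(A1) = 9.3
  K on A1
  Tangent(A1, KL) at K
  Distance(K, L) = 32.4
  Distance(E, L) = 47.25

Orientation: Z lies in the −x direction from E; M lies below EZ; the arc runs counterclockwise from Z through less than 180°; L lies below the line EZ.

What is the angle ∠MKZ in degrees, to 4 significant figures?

24.67°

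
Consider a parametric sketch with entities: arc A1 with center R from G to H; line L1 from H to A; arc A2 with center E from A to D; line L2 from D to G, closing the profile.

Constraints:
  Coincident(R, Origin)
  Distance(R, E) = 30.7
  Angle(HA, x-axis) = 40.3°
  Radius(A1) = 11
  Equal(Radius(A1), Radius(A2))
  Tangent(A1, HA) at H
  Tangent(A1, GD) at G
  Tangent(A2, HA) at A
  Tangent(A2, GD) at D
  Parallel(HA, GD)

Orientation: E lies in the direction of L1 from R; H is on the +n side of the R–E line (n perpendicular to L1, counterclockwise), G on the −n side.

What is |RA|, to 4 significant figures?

32.61

The slot axis is L1's direction at 40.3°, so u = (cos 40.3°, sin 40.3°) = (0.7627, 0.6468) and n = (−sin 40.3°, cos 40.3°) = (-0.6468, 0.7627). R is at the origin and E lies 30.7 along u from R, so E = 30.7·u = (23.41, 19.86). Tangency of A1 to both parallel lines with radius 11.0 puts H and G at R ± 11.0·n: H = (-7.115, 8.389), G = (7.115, -8.389). Equal radii place A and D the same way about E: A = E + 11.0·n = (16.30, 28.25), D = E − 11.0·n = (30.53, 11.47). Then |RA| = |A − R| = 32.61.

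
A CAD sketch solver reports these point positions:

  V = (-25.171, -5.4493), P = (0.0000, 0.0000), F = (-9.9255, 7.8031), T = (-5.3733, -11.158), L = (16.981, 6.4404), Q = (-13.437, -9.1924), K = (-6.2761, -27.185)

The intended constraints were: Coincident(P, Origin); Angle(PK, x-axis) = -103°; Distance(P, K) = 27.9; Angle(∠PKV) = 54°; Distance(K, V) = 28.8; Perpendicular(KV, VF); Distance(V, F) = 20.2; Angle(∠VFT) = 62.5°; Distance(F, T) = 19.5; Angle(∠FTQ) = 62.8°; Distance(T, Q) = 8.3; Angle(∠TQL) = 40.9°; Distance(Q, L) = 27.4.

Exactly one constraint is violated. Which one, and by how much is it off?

Distance(Q, L) = 27.4 — off by 6.80.

P = (0.00, 0.00) ✓; PK at -103.0° ✓; |PK| = 27.90 ✓; ∠PKV = 54.00° ✓; |KV| = 28.80 ✓; ∠(KV, VF) = 90.00° ✓; |VF| = 20.20 ✓; ∠VFT = 62.50° ✓; |FT| = 19.50 ✓; ∠FTQ = 62.80° ✓; |TQ| = 8.300 ✓; ∠TQL = 40.90° ✓; |QL| = 34.20 ✗.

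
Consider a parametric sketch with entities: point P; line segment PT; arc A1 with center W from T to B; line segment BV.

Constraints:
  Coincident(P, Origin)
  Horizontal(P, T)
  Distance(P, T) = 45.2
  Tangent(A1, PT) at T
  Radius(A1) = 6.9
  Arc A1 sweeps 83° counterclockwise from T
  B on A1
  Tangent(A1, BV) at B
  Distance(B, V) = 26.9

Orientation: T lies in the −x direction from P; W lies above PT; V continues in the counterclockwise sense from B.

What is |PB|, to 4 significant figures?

38.83

P is at the origin; PT is horizontal with |PT| = 45.2 and T on the −x side, so T = (-45.20, 0.000). Tangency of A1 to PT means the radius WT is perpendicular to PT, so W = T + (0, 6.9) = (-45.20, 6.900). On A1, T sits at bearing -90° from W; an 83° counterclockwise sweep puts B at bearing -7°, so B = W + 6.9·(cos -7°, sin -7°) = (-38.35, 6.059). Then |PB| = |B − P| = 38.83.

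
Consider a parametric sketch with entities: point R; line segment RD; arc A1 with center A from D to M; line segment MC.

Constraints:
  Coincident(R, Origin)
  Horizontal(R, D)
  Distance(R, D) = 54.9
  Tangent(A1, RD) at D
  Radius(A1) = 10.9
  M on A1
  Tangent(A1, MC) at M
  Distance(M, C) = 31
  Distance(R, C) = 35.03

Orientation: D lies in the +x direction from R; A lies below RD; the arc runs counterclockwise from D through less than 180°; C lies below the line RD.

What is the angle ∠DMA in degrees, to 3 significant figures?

68.1°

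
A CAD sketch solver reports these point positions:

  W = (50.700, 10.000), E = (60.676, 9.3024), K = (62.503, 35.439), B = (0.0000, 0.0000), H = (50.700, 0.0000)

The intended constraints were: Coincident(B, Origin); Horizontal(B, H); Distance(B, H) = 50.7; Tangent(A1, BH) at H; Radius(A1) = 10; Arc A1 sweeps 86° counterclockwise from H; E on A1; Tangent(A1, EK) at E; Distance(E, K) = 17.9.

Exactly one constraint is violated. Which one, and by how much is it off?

Distance(E, K) = 17.9 — off by 8.30.

B = (0.00, 0.00) ✓; B.y = 0.00, H.y = 0.00 ✓; |BH| = 50.70 ✓; ∠(WH, HB) = 90.00° ✓; |WH| = 10.00 ✓; bearing(W→E) − bearing(W→H) = 86.00° ✓; |WE| = 10.00 ✓; ∠(WE, EK) = 90.00° ✓; |EK| = 26.20 ✗.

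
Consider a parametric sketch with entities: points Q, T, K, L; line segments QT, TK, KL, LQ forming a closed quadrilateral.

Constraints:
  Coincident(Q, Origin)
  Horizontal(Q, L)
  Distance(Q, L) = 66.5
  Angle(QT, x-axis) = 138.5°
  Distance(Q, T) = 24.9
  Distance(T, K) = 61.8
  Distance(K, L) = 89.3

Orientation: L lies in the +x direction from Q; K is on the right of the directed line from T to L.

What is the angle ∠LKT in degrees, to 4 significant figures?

67.23°

Checks: |TK| = 61.80 ✓; |KL| = 89.30 ✓.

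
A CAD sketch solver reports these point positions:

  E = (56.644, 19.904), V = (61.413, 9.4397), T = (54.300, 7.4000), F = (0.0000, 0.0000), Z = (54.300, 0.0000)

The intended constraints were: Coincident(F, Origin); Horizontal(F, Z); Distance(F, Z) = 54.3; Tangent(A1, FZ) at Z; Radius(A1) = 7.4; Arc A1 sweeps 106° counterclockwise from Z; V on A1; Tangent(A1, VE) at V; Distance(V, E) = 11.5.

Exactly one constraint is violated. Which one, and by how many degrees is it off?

Tangent(A1, VE) at V — off by 8.50°.

F = (0.00, 0.00) ✓; F.y = 0.00, Z.y = 0.00 ✓; |FZ| = 54.30 ✓; ∠(TZ, ZF) = 90.00° ✓; |TZ| = 7.400 ✓; bearing(T→V) − bearing(T→Z) = 106.0° ✓; |TV| = 7.400 ✓; ∠(TV, VE) = 81.50° ✗; |VE| = 11.50 ✓.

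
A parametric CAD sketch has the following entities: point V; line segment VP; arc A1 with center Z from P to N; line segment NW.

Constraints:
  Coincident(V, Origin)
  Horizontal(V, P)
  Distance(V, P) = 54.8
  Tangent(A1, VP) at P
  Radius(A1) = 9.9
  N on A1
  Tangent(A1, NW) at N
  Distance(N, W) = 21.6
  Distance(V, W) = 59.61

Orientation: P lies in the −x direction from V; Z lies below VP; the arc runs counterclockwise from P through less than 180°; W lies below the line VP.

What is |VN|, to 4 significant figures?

64.66

Checks: |ZN| = 9.900 ✓; ∠(ZN, NW) = 90.00° ✓; |NW| = 21.60 ✓; |VW| = 59.61 ✓.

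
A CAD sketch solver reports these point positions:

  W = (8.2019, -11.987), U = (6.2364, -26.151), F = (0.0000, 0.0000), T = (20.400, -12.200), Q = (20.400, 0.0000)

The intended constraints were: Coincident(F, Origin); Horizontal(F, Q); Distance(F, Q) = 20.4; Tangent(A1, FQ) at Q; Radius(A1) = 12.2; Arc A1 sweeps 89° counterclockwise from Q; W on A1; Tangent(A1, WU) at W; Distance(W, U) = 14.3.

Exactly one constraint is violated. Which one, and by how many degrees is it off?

Tangent(A1, WU) at W — off by 6.90°.

F = (0.00, 0.00) ✓; F.y = 0.00, Q.y = 0.00 ✓; |FQ| = 20.40 ✓; ∠(TQ, QF) = 90.00° ✓; |TQ| = 12.20 ✓; bearing(T→W) − bearing(T→Q) = 89.00° ✓; |TW| = 12.20 ✓; ∠(TW, WU) = 96.90° ✗; |WU| = 14.30 ✓.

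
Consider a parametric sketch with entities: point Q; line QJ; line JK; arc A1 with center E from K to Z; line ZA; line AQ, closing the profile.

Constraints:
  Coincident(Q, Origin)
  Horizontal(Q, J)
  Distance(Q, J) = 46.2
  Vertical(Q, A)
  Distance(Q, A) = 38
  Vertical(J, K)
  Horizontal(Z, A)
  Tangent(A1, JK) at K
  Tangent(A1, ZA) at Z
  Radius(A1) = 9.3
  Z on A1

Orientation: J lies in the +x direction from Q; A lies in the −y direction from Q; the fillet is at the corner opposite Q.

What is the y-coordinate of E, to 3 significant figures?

-28.7

Q is at the origin; QJ is horizontal with |QJ| = 46.2 and J on the +x side, so J = (46.2, 0.00). QA is vertical with |QA| = 38.0 and A on the −y side, so A = (0.00, -38.0). The virtual corner opposite Q is at (46.2, -38.0). Since A1 is tangent to JK there, EK ⟂ JK and since A1 is tangent to ZA there, EZ ⟂ ZA, with radius 9.3, so the center E sits 9.3 in from both sides at E = (36.9, -28.7). So E.y = -28.7.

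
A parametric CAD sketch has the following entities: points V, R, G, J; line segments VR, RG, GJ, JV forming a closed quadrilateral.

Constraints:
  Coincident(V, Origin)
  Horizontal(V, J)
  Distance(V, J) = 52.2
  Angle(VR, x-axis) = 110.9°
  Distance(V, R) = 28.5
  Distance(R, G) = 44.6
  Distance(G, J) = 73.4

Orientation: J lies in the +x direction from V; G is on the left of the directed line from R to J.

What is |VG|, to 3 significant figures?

65.1

V is at the origin; VJ is horizontal with |VJ| = 52.2 and J in +x, so J = (52.2, 0). VR runs at 110.9° with |VR| = 28.5, so R = (-10.2, 26.6). G is determined by |RG| = 44.6 and |GJ| = 73.4 together: it lies at the intersection of circle(R, 44.6) and circle(J, 73.4). With |RJ| = 67.8, the foot of the radical line on RJ is 8.85 from R and the perpendicular offset is √(44.6² − 8.85²) = 43.7. Taking the left-of-RJ solution: G = (15.1, 63.4).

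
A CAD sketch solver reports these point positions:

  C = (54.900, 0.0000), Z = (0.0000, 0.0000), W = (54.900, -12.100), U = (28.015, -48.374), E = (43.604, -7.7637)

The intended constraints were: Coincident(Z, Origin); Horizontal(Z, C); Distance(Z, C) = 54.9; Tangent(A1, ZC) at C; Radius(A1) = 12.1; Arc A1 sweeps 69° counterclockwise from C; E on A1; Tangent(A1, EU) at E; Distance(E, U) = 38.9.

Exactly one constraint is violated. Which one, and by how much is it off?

Distance(E, U) = 38.9 — off by 4.60.

Z = (0.00, 0.00) ✓; Z.y = 0.00, C.y = 0.00 ✓; |ZC| = 54.90 ✓; ∠(WC, CZ) = 90.00° ✓; |WC| = 12.10 ✓; bearing(W→E) − bearing(W→C) = 69.00° ✓; |WE| = 12.10 ✓; ∠(WE, EU) = 90.00° ✓; |EU| = 43.50 ✗.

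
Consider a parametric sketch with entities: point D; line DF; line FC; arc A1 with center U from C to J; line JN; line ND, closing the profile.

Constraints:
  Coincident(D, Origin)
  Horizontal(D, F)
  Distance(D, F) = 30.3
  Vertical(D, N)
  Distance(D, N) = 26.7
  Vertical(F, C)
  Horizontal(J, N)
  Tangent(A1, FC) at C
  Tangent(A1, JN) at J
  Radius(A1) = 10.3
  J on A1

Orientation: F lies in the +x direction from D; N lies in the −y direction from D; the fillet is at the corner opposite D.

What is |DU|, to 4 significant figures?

25.86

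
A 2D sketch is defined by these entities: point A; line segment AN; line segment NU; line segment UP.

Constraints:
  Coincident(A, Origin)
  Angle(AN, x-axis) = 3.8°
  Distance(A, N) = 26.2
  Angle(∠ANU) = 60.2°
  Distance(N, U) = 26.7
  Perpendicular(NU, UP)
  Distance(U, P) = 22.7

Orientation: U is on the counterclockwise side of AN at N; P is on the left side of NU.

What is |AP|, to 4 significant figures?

13.68

A is at the origin; AN runs at 3.8° with length 26.2, so N = 26.2·(cos 3.8°, sin 3.8°) = (26.14, 1.736). ∠ANU = 60.2°, so NU runs at 3.8° + (180° − 60.2°) = 123.6° from the x-axis; with |NU| = 26.7, U = N + 26.7·(cos 123.6°, sin 123.6°) = (11.37, 23.98). NU is perpendicular to UP; with |UP| = 22.7 on the left of NU, P = U + 22.7·(-0.8329, -0.5534) = (-7.540, 11.41). Then |AP| = |P − A| = 13.68.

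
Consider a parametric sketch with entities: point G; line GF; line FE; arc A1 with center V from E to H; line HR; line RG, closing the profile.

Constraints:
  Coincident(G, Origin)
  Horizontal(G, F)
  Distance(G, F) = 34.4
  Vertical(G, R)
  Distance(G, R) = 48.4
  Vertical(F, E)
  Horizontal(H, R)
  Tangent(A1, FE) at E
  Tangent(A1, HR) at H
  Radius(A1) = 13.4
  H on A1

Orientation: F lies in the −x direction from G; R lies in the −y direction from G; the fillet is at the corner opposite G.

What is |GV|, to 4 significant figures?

40.82

G is at the origin; GF is horizontal with |GF| = 34.4 and F on the −x side, so F = (-34.40, 0.000). G and R share the same x with |GR| = 48.4 and R on the −y side, so R = (0.000, -48.40). The virtual corner opposite G is at (-34.40, -48.40). Tangency of A1 to FE means the radius VE is perpendicular to FE and A1 meets HR tangentially, so VH is at right angles to HR, with radius 13.4, so the center V sits 13.4 in from both sides at V = (-21.00, -35.00). Then |GV| = |V − G| = 40.82.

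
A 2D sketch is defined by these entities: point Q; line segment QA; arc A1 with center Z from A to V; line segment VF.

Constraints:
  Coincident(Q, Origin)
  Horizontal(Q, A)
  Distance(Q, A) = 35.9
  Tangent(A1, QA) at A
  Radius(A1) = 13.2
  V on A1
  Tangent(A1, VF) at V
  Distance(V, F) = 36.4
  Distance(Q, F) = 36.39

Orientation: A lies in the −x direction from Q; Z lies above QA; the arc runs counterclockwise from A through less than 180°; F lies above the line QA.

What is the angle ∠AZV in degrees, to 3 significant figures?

56.2°

Q is at the origin; QA is horizontal with |QA| = 35.9 and A on the −x side, so A = (-35.9, 0.00). Since A1 is tangent to QA there, ZA ⟂ QA, so Z = A + (0, 13.2) = (-35.9, 13.2). Since ZV ⟂ VF (tangency), |ZF| = √(13.2² + 36.4²) = 38.7 regardless of where V sits on A1. So F lies on both circle(Q, 36.39) and circle(Z, 38.7); the above-QA intersection is F = (-4.67, 36.1). V is the foot of the tangent from F: V = (-24.9, 5.85).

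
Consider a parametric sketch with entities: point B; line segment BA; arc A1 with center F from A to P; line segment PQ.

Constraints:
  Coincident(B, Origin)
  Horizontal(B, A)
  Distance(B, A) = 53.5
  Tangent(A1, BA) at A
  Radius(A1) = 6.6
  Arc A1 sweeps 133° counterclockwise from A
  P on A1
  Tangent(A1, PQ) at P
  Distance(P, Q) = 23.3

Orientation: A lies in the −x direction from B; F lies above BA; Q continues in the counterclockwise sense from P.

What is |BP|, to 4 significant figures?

49.92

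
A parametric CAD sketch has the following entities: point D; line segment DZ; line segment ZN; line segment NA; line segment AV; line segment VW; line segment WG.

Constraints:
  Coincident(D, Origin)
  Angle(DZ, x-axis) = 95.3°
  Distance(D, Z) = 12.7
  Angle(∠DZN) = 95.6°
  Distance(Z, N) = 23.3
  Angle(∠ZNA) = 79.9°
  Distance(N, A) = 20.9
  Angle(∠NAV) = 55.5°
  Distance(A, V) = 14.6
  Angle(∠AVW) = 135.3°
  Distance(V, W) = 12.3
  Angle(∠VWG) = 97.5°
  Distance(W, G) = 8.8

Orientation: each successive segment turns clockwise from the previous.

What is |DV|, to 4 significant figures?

10.73

∠ZNA = 79.9° gives NA at -89.20° from the x-axis; with |NA| = 20.9, A = (22.00, -3.846). ∠NAV = 55.5° gives AV at 146.3° from the x-axis; with |AV| = 14.6, V = (9.852, 4.254). Then |DV| = |V − D| = 10.73.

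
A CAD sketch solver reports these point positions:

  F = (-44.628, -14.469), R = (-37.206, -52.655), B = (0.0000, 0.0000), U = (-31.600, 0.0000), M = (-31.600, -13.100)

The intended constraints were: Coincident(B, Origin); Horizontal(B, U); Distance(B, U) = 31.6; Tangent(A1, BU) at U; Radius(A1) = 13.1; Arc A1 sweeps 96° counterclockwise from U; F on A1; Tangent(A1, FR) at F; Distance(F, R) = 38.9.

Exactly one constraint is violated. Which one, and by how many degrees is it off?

Tangent(A1, FR) at F — off by 5.00°.

B = (0.00, 0.00) ✓; B.y = 0.00, U.y = 0.00 ✓; |BU| = 31.60 ✓; ∠(MU, UB) = 90.00° ✓; |MU| = 13.10 ✓; bearing(M→F) − bearing(M→U) = 96.00° ✓; |MF| = 13.10 ✓; ∠(MF, FR) = 85.00° ✗; |FR| = 38.90 ✓.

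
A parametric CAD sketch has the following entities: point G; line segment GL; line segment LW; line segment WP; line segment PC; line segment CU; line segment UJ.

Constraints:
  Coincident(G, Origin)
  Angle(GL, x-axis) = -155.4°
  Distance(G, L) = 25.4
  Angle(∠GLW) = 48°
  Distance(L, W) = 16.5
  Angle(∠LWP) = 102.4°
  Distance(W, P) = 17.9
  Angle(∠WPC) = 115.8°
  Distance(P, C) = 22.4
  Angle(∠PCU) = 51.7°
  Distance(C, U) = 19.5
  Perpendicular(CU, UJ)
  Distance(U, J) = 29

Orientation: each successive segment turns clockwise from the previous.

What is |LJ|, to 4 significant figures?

33.92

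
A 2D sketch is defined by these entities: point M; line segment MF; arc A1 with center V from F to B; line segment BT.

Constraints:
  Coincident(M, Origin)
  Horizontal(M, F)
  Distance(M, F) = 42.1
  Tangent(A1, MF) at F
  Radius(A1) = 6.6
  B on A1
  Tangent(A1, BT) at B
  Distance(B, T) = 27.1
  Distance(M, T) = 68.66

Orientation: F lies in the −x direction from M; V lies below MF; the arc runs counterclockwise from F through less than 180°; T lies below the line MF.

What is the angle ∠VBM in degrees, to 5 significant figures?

43.327°

M is at the origin; M and F share the same y with |MF| = 42.1 and F on the −x side, so F = (-42.100, 0.0000). The tangent condition forces VF to be normal to MF, so V = F + (0, -6.6) = (-42.100, -6.6000). Since VB ⟂ BT (tangency), |VT| = √(6.6² + 27.1²) = 27.892 regardless of where B sits on A1. So T lies on both circle(M, 68.66) and circle(V, 27.892); the below-MF intersection is T = (-64.724, -22.914). B is the foot of the tangent from T: B = (-47.117, -2.3121).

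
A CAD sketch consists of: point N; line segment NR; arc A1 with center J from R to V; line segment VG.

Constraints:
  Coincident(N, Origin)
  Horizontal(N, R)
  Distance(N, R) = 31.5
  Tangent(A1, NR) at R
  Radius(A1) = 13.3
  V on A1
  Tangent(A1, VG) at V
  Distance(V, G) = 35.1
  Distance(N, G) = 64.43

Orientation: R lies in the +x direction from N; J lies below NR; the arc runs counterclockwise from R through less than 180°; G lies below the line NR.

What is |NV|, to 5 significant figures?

29.521

Checks: |JV| = 13.30 ✓; ∠(JV, VG) = 90.00° ✓; |VG| = 35.10 ✓; |NG| = 64.43 ✓.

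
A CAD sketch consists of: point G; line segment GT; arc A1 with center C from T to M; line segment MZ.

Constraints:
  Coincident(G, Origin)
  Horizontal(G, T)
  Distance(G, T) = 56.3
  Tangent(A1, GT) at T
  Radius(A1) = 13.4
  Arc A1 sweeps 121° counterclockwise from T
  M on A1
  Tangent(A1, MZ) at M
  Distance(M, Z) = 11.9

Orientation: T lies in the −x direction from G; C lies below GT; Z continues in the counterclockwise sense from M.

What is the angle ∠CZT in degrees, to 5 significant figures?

7.4316°

G is at the origin; GT is horizontal with |GT| = 56.3 and T on the −x side, so T = (-56.300, 0.0000). Since A1 is tangent to GT there, CT ⟂ GT, so C = T + (0, -13.4) = (-56.300, -13.400). On A1, T sits at bearing 90° from C; a 121° counterclockwise sweep puts M at bearing 211°, so M = C + 13.4·(cos 211°, sin 211°) = (-67.786, -20.302). Since A1 is tangent to MZ there, CM ⟂ MZ, so MZ runs along (−sin 211°, cos 211°); with |MZ| = 11.9, Z = (-61.657, -30.502). Then cos ∠CZT = ZC·ZT / (|ZC||ZT|), giving 7.4316°.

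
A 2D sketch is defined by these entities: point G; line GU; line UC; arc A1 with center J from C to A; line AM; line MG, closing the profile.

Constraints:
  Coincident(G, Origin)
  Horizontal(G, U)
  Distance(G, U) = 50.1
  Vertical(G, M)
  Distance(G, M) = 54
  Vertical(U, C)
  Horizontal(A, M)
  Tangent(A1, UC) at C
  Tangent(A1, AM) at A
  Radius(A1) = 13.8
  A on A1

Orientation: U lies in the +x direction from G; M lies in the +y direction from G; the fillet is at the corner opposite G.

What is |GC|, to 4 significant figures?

64.23

G is at the origin; GU is horizontal with |GU| = 50.1 and U on the +x side, so U = (50.10, 0.000). GM is vertical with |GM| = 54.0 and M on the +y side, so M = (0.000, 54.00). The virtual corner opposite G is at (50.10, 54.00). A1 meets UC tangentially, so JC is at right angles to UC and the tangent condition forces JA to be normal to AM, with radius 13.8, so the center J sits 13.8 in from both sides at J = (36.30, 40.20). That places the tangent points at C = (50.10, 40.20) on UC and A = (36.30, 54.00) on AM. Then |GC| = |C − G| = 64.23.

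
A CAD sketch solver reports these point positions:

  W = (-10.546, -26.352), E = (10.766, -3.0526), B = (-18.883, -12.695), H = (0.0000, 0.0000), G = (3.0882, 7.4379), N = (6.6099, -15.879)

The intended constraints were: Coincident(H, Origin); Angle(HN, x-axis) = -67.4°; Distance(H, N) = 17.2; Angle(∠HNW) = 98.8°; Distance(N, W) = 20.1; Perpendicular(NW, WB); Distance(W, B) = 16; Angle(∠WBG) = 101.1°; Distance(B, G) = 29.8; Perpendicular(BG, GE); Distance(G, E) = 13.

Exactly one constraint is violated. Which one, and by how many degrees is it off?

Perpendicular(BG, GE) — off by 6.30°.

H = (0.00, 0.00) ✓; HN at -67.40° ✓; |HN| = 17.20 ✓; ∠HNW = 98.80° ✓; |NW| = 20.10 ✓; ∠(NW, WB) = 90.00° ✓; |WB| = 16.00 ✓; ∠WBG = 101.1° ✓; |BG| = 29.80 ✓; ∠(BG, GE) = 96.30° ✗; |GE| = 13.00 ✓.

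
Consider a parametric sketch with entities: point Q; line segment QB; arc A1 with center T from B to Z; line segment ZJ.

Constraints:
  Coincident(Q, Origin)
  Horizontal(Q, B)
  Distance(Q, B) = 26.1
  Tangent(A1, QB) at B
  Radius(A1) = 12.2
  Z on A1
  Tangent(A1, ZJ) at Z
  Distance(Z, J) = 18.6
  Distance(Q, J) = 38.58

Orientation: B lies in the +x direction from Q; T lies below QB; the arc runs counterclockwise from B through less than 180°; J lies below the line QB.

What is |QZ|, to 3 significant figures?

21.1

Checks: |TZ| = 12.20 ✓; ∠(TZ, ZJ) = 90.00° ✓; |ZJ| = 18.60 ✓; |QJ| = 38.58 ✓.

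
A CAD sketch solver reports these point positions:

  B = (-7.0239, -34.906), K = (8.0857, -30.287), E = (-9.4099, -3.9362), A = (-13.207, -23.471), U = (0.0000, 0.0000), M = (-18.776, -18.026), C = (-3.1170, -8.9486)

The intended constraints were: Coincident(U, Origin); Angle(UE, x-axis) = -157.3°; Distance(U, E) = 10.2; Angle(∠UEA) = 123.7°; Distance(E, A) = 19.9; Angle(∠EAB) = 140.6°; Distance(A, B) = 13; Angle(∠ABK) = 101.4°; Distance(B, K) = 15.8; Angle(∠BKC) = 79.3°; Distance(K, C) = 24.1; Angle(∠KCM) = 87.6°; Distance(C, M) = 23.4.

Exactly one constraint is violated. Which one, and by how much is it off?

Distance(C, M) = 23.4 — off by 5.30.

U = (0.00, 0.00) ✓; UE at -157.3° ✓; |UE| = 10.20 ✓; ∠UEA = 123.7° ✓; |EA| = 19.90 ✓; ∠EAB = 140.6° ✓; |AB| = 13.00 ✓; ∠ABK = 101.4° ✓; |BK| = 15.80 ✓; ∠BKC = 79.30° ✓; |KC| = 24.10 ✓; ∠KCM = 87.60° ✓; |CM| = 18.10 ✗.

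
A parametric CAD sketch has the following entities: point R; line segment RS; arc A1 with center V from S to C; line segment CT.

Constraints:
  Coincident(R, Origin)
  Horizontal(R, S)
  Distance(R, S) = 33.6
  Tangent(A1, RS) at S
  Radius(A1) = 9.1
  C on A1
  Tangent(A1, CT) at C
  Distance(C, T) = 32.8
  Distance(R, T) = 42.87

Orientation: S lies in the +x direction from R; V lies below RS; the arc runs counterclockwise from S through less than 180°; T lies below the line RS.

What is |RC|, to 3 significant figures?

25.7

R is at the origin; RS is horizontal with |RS| = 33.6 and S on the +x side, so S = (33.6, 0.00). Since A1 is tangent to RS there, VS ⟂ RS, so V = S + (0, -9.1) = (33.6, -9.10). Since VC ⟂ CT (tangency), |VT| = √(9.1² + 32.8²) = 34.0 regardless of where C sits on A1. So T lies on both circle(R, 42.87) and circle(V, 34.0); the below-RS intersection is T = (17.5, -39.1). C is the foot of the tangent from T: C = (24.7, -7.11).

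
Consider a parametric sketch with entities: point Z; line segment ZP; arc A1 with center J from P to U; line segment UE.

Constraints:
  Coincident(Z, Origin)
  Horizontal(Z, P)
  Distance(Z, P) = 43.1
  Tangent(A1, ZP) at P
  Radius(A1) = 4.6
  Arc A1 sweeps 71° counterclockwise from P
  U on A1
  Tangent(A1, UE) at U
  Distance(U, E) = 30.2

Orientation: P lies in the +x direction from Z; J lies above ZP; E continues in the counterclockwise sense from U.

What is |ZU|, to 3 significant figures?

47.6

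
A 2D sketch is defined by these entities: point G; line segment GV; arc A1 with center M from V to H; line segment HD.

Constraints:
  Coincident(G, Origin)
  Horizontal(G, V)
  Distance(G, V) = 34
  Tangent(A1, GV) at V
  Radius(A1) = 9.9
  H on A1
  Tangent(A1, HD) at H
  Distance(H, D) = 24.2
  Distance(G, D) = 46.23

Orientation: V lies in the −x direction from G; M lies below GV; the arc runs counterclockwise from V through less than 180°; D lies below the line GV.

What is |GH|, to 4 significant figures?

45.01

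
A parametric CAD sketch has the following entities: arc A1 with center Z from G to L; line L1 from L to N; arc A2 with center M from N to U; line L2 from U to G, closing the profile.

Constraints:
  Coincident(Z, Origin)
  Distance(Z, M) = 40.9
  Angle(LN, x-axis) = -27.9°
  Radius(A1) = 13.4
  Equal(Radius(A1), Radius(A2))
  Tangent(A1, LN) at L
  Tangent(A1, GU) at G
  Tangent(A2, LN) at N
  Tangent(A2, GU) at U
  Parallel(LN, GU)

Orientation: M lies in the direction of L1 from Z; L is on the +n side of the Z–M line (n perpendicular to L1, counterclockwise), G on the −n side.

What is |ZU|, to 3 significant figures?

43.0

The slot axis is L1's direction at -27.9°, so u = (cos -27.9°, sin -27.9°) = (0.884, -0.468) and n = (−sin -27.9°, cos -27.9°) = (0.468, 0.884). Z is at the origin and M lies 40.9 along u from Z, so M = 40.9·u = (36.1, -19.1). Tangency of A1 to both parallel lines with radius 13.4 puts L and G at Z ± 13.4·n: L = (6.27, 11.8), G = (-6.27, -11.8). Equal radii place N and U the same way about M: N = M + 13.4·n = (42.4, -7.30), U = M − 13.4·n = (29.9, -31.0). Then |ZU| = |U − Z| = 43.0.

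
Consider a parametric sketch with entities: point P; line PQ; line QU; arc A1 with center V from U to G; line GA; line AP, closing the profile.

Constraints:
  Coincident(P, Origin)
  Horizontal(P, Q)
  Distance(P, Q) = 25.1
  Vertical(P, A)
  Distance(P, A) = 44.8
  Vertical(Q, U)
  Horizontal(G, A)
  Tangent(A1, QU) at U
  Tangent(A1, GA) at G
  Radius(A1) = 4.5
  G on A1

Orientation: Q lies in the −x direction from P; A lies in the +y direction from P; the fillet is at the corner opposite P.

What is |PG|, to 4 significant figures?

49.31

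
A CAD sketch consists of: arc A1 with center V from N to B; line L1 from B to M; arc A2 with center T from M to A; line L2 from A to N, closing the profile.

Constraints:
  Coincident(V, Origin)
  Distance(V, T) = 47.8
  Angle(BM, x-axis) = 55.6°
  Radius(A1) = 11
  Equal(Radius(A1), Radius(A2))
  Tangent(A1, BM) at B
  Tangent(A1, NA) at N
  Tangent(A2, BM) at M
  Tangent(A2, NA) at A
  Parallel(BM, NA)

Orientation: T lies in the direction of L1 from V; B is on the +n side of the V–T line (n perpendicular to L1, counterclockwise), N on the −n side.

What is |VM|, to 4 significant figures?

49.05

The slot axis is L1's direction at 55.6°, so u = (cos 55.6°, sin 55.6°) = (0.5650, 0.8251) and n = (−sin 55.6°, cos 55.6°) = (-0.8251, 0.5650). V is at the origin and T lies 47.8 along u from V, so T = 47.8·u = (27.01, 39.44). Tangency of A1 to both parallel lines with radius 11.0 puts B and N at V ± 11.0·n: B = (-9.076, 6.215), N = (9.076, -6.215). Equal radii place M and A the same way about T: M = T + 11.0·n = (17.93, 45.66), A = T − 11.0·n = (36.08, 33.23). Then |VM| = |M − V| = 49.05.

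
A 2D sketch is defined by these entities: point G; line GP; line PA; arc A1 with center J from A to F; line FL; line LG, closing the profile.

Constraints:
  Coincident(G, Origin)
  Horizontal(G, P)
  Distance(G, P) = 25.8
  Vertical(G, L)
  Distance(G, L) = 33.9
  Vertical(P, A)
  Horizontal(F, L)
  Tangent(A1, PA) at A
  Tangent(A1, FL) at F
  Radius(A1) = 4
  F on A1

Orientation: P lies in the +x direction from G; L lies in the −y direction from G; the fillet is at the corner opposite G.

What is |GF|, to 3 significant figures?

40.3

G is at the origin; GP is horizontal with |GP| = 25.8 and P on the +x side, so P = (25.8, 0.00). G and L share the same x with |GL| = 33.9 and L on the −y side, so L = (0.00, -33.9). The virtual corner opposite G is at (25.8, -33.9). The tangent condition forces JA to be normal to PA and the tangent condition forces JF to be normal to FL, with radius 4.0, so the center J sits 4.0 in from both sides at J = (21.8, -29.9). That places the tangent points at A = (25.8, -29.9) on PA and F = (21.8, -33.9) on FL. Then |GF| = |F − G| = 40.3.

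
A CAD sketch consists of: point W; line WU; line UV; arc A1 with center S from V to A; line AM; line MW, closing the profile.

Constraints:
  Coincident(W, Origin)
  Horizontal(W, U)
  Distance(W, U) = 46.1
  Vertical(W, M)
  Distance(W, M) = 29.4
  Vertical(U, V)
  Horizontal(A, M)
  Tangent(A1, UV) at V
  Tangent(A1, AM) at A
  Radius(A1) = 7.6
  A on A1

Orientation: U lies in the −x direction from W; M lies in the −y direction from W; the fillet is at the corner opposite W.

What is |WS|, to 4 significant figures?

44.24

W and M share the same x with |WM| = 29.4 and M on the −y side, so M = (0.000, -29.40). The virtual corner opposite W is at (-46.10, -29.40). Since A1 is tangent to UV there, SV ⟂ UV and A1 meets AM tangentially, so SA is at right angles to AM, with radius 7.6, so the center S sits 7.6 in from both sides at S = (-38.50, -21.80). Then |WS| = |S − W| = 44.24.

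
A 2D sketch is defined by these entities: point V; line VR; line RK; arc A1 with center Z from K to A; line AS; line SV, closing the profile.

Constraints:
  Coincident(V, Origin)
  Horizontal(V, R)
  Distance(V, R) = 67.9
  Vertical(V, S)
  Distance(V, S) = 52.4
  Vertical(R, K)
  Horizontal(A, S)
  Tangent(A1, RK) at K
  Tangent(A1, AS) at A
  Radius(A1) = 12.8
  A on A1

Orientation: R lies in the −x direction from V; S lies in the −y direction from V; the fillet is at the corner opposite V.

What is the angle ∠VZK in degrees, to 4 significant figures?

144.3°

V is at the origin; V and R share the same y with |VR| = 67.9 and R on the −x side, so R = (-67.90, 0.000). V and S share the same x with |VS| = 52.4 and S on the −y side, so S = (0.000, -52.40). The virtual corner opposite V is at (-67.90, -52.40). Tangency of A1 to RK means the radius ZK is perpendicular to RK and tangency of A1 to AS means the radius ZA is perpendicular to AS, with radius 12.8, so the center Z sits 12.8 in from both sides at Z = (-55.10, -39.60). That places the tangent points at K = (-67.90, -39.60) on RK and A = (-55.10, -52.40) on AS. Then cos ∠VZK = ZV·ZK / (|ZV||ZK|), giving 144.3°.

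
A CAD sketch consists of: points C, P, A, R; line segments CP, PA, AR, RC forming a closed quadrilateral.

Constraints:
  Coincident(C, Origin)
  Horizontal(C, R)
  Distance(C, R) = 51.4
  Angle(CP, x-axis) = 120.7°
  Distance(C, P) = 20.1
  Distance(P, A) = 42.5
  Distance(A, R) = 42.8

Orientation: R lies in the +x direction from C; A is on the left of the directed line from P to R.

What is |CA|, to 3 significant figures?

45.5

Checks: CP at 120.7° ✓; |PA| = 42.50 ✓; |AR| = 42.80 ✓.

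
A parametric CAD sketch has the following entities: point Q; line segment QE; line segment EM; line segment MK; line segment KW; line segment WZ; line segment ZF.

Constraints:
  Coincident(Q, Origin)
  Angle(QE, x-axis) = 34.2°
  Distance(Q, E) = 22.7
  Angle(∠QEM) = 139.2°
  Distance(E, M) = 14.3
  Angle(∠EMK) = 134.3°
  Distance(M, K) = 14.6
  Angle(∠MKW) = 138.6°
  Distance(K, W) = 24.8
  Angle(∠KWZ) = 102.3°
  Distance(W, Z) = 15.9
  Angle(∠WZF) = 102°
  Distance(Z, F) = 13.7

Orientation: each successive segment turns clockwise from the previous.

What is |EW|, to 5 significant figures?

43.628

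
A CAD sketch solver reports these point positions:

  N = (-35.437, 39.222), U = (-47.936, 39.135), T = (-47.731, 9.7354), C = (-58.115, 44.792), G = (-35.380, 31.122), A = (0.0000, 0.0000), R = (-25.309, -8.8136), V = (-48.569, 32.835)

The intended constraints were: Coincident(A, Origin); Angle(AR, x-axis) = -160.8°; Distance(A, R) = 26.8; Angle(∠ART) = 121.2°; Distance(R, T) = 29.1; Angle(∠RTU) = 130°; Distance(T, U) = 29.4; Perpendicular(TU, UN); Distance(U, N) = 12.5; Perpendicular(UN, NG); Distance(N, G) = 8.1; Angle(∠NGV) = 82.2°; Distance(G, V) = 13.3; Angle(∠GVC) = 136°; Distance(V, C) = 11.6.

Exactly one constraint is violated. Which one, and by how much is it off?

Distance(V, C) = 11.6 — off by 3.70.

A = (0.00, 0.00) ✓; AR at -160.8° ✓; |AR| = 26.80 ✓; ∠ART = 121.2° ✓; |RT| = 29.10 ✓; ∠RTU = 130.0° ✓; |TU| = 29.40 ✓; ∠(TU, UN) = 90.00° ✓; |UN| = 12.50 ✓; ∠(UN, NG) = 90.00° ✓; |NG| = 8.100 ✓; ∠NGV = 82.20° ✓; |GV| = 13.30 ✓; ∠GVC = 136.0° ✓; |VC| = 15.30 ✗.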